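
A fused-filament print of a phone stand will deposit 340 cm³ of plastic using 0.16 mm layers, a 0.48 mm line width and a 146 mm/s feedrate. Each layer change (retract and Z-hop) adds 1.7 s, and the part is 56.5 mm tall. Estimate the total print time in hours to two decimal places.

8.59 hours

Extrusion cross-section: 0.16 × 0.48 → 0.0768 mm².
Path length: 340000 mm³ / 0.0768 mm² → 4427083.3 mm.
Extrusion time: 4427083.3 / 146 → 30322.5 s.
Layer count = ceil(56.5 / 0.16) = 354.
Layer-change overhead: 354 × 1.7 → 601.8 s.
Total = 30322.5 + 601.8 = 30924.3 s = 8.59 hours.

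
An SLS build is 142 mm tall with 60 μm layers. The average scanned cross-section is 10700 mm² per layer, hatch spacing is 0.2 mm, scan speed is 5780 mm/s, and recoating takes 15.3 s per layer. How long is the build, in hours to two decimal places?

16.15 hours

Layer count = ceil(142 / 0.06) = 2367.
Scan path per layer = 10700 / 0.2 = 53500 mm.
Laser time per layer: 53500 / 5780 → 9.2561 s.
Layer cycle: 9.2561 + 15.3 → 24.5561 s.
Build time = 2367 × 24.5561 = 58124.2887 s = 16.15 hours.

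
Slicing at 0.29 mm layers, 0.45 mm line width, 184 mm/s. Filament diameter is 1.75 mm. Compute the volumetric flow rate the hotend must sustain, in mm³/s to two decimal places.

24.01

Bead cross-section: 0.29 × 0.45 → 0.1305 mm².
Q = v·A = 184 × 0.1305 = 24.01 mm³/s.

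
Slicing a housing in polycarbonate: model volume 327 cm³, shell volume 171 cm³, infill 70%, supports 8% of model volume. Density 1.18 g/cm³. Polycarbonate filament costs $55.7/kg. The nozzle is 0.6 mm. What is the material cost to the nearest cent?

$20.14

Interior volume = 327 − 171, so 156 cm³.
Deposited infill = 0.70 × 156, so 109.2 cm³.
Support = 0.08 × 327, so 26.16 cm³.
Total extruded: 171 + 109.2 + 26.16 → 306.36 cm³.
Mass = 306.36 × 1.18, so 361.5048 g.
Cost = 361.5048 g / 1000 × $55.7/kg = $20.14.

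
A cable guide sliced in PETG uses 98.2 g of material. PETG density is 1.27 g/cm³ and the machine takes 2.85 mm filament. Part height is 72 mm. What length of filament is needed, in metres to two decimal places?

Extruded volume: 98.2/1.27 = 77.3228 cm³ (77322.8 mm³).
A = π r² = π × 1.425² = 6.3794 mm².
L = V/A = 77322.8/6.3794 = 12120.7 mm → 12.12 m.

12.12 m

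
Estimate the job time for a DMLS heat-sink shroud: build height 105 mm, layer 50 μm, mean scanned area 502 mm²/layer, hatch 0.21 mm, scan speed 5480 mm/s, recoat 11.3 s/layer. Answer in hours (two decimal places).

6.85 hours

Layers = ⌈105/0.05⌉ = 2100.
Scan path per layer = 502 / 0.21 = 2390.5 mm.
Scan time per layer = 2390.5 / 5480, so 0.4362 s.
Time per layer: 0.4362 + 11.3 → 11.7362 s.
Build time = 2100 × 11.7362 = 24646.02 s = 6.85 hours.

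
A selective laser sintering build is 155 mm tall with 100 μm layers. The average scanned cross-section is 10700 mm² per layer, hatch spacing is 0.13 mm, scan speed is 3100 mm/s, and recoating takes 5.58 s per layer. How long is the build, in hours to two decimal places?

13.83 hours

Layer count = ceil(155 / 0.1) = 1550.
Scan path per layer: 10700 / 0.13 → 82307.7 mm.
Laser time per layer: 82307.7 / 3100 → 26.5509 s.
Layer cycle = 26.5509 + 5.58 = 32.1309 s.
1550 layers × 32.1309 s/layer = 49802.895 s, i.e. 13.83 hours.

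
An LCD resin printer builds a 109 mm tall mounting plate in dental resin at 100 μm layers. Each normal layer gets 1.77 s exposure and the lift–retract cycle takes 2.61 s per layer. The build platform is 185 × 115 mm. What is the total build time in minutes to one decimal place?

Layer count = ceil(109 / 0.1) = 1090.
Per-layer time = 1.77 + 2.61 = 4.38 s.
Build time: 1090 × 4.38 s = 4774.2 s, i.e. 79.6 minutes.

79.6 minutes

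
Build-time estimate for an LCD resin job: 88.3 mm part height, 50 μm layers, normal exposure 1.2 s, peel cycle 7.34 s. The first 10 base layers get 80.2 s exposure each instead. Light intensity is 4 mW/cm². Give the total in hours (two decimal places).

Layers = ⌈88.3/0.05⌉ = 1766.
Bottom layers = 10 × (80.2 + 7.34) = 875.4 s.
Regular layers: 1756 × (1.2 + 7.34) → 14996.24 s.
Total = 875.4 + 14996.24 = 15871.64 s = 4.41 hours.

4.41 hours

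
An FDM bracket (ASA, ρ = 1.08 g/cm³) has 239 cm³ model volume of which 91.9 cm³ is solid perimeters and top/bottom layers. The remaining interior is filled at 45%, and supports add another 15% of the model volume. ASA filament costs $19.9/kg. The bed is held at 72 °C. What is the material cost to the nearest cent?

$4.17

Interior volume = 239 − 91.9, so 147.1 cm³.
Infill volume: 0.45 × 147.1 → 66.195 cm³.
Support = 0.15 × 239, so 35.85 cm³.
Total extruded: 91.9 + 66.195 + 35.85 → 193.945 cm³.
Mass = 193.945 × 1.08 = 209.4606 g.
At $19.9/kg: 209.4606/1000 × 19.9 = $4.17.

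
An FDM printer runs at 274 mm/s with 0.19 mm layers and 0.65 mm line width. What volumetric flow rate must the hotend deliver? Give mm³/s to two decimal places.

33.84

Extrusion cross-section = 0.19 × 0.65 = 0.1235 mm².
Q = v·A = 274 × 0.1235 = 33.84 mm³/s.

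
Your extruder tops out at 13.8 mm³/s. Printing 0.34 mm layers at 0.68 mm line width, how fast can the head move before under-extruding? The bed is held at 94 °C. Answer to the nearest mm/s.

Extrusion cross-section: 0.34 × 0.68 → 0.2312 mm².
Max speed = 13.8 / 0.2312 = 59.69 ≈ 60 mm/s.

60 mm/s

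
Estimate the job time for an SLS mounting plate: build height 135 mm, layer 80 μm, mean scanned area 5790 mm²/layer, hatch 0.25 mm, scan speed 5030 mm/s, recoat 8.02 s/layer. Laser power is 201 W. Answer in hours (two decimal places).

5.92 hours

Layer count = ceil(135 / 0.08) = 1688.
Per-layer scan distance = 5790 / 0.25 = 23160 mm.
Scan time per layer = 23160 / 5030 = 4.6044 s.
Time per layer = 4.6044 + 8.02 = 12.6244 s.
1688 layers × 12.6244 s/layer = 21309.9872 s, i.e. 5.92 hours.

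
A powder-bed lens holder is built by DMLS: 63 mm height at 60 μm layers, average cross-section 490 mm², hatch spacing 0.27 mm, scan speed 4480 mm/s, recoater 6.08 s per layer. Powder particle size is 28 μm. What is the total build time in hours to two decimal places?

Number of layers: 63 / 0.06 → 1050 (rounded up).
Scan path per layer: 490 / 0.27 → 1814.8 mm.
Per-layer scan time: 1814.8 / 4480 → 0.4051 s.
Time per layer: 0.4051 + 6.08 → 6.4851 s.
Total: 1050 × 6.4851 s = 6809.355 s → 1.89 hours.

1.89 hours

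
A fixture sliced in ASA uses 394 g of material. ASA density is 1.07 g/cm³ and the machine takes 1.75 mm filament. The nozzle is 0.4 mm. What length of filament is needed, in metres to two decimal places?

Volume = 394 g / 1.07 g·cm⁻³ = 368.2243 cm³ = 368224.3 mm³.
A = π r² = π × 0.875² = 2.4053 mm².
L = V/A = 368224.3/2.4053 = 153088.72 mm → 153.09 m.

153.09 m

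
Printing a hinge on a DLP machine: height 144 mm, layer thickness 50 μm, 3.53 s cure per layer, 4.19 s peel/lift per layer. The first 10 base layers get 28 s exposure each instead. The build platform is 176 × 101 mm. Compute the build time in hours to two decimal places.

6.24 hours

Layer count = ceil(144 / 0.05) = 2880.
Bottom layers = 10 × (28 + 4.19), so 321.9 s.
Remaining layers = 2870 × (3.53 + 4.19), so 22156.4 s.
Total = 321.9 + 22156.4 = 22478.3 s = 6.24 hours.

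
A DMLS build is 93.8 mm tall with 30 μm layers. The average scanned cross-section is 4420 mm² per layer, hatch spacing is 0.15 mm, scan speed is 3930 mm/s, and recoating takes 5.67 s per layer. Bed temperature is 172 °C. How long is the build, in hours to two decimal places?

Number of layers: 93.8 / 0.03 → 3127 (rounded up).
Per-layer scan distance = 4420 / 0.15 = 29466.7 mm.
Scan time per layer = 29466.7 / 3930, so 7.4979 s.
Per-layer time = 7.4979 + 5.67 = 13.1679 s.
Total: 3127 × 13.1679 s = 41176.0233 s → 11.44 hours.

11.44 hours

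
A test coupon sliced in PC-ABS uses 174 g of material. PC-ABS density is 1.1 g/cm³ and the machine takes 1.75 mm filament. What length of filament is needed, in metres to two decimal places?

Volume = 174 g / 1.1 g·cm⁻³ = 158.1818 cm³ = 158181.8 mm³.
A = π r² = π × 0.875² = 2.4053 mm².
L = V/A = 158181.8/2.4053 = 65763.85 mm → 65.76 m.

65.76 m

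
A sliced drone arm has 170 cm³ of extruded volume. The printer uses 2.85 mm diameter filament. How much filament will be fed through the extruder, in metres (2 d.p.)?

26.65 m

Cross-section of 2.85 mm filament: π·(2.85/2)² = 6.3794 mm².
L = 170000 mm³ / 6.3794 mm² = 26648.27 mm, i.e. 26.65 m.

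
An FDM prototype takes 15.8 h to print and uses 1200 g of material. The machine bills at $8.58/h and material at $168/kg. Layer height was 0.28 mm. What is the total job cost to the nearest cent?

Machine cost: 8.58 × 15.8 → $135.564.
Material cost: 168 × 1200/1000 → $201.60.
Total = 135.564 + 201.60 = 337.164 ≈ $337.16.

$337.16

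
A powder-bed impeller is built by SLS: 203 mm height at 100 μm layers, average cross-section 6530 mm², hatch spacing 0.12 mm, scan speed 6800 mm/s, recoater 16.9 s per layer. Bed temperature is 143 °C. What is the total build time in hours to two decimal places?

14.04 hours

Number of layers: 203 / 0.1 → 2030 (rounded up).
Scan path per layer: 6530 / 0.12 → 54416.7 mm.
Laser time per layer: 54416.7 / 6800 → 8.0025 s.
Layer cycle = 8.0025 + 16.9 = 24.9025 s.
Build time = 2030 × 24.9025 = 50552.075 s = 14.04 hours.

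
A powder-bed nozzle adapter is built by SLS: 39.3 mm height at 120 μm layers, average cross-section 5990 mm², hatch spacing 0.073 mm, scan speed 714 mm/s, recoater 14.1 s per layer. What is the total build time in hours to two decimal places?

Number of layers: 39.3 / 0.12 → 328 (rounded up).
Scan path per layer: 5990 / 0.073 → 82054.8 mm.
Scan time per layer = 82054.8 / 714 = 114.9227 s.
Time per layer = 114.9227 + 14.1 = 129.0227 s.
328 layers × 129.0227 s/layer = 42319.4456 s, i.e. 11.76 hours.

11.76 hours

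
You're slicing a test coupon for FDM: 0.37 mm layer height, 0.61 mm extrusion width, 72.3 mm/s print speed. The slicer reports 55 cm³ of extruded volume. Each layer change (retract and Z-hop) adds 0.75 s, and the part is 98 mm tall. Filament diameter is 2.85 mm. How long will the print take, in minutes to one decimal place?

59.5 minutes

Bead cross-section = 0.37 × 0.61, so 0.2257 mm².
Total extruded path = 55000/0.2257 = 243686.3 mm.
Extrusion time: 243686.3 / 72.3 → 3370.5 s.
Number of layers: 98 / 0.37 → 265 (rounded up).
Non-print overhead = 265 × 0.75, so 198.75 s.
Altogether 3370.5 + 198.75 = 3569.25 s, i.e. 59.5 minutes.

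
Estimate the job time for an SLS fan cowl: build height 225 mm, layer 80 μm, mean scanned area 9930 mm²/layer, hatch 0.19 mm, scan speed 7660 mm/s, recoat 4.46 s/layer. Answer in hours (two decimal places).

Number of layers: 225 / 0.08 → 2813 (rounded up).
Scan path per layer = 9930 / 0.19 = 52263.2 mm.
Scan time per layer: 52263.2 / 7660 → 6.8229 s.
Layer cycle = 6.8229 + 4.46, so 11.2829 s.
Build time = 2813 × 11.2829 = 31738.7977 s = 8.82 hours.

8.82 hours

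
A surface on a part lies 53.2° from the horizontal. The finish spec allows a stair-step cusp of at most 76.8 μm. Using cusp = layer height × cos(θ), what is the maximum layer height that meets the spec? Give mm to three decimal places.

t = h_c / cos θ = 0.0768 / 0.5990 = 0.128 mm.

0.128 mm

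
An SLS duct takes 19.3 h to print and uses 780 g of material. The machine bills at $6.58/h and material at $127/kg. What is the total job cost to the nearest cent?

Time charge = 6.58 × 19.3, so $126.994.
Feedstock cost = 127 × 780/1000, so $99.06.
Job cost: 126.994 + 99.06 = 226.054 ≈ $226.05.

$226.05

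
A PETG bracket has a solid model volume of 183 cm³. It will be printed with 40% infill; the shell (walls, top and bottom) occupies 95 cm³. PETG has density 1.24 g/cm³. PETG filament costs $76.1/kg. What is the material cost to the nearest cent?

Interior volume: 183 − 95 → 88 cm³.
Deposited infill = 0.40 × 88, so 35.2 cm³.
Deposited volume = 95 + 35.2, so 130.2 cm³.
Mass: 130.2 × 1.24 → 161.448 g.
Cost = 161.448 g / 1000 × $76.1/kg = $12.29.

$12.29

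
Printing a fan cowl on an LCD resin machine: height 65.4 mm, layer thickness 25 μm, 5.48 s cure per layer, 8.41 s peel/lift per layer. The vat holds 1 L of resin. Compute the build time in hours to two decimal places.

Layer count = ceil(65.4 / 0.025) = 2616.
Each layer takes: 5.48 + 8.41 → 13.89 s.
Total = 2616 × 13.89 = 36336.24 s = 10.09 hours.

10.09 hours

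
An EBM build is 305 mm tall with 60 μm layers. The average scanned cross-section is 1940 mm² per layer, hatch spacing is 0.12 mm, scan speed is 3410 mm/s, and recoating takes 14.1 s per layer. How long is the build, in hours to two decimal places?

Layers = ⌈305/0.06⌉ = 5084.
Scan path per layer = 1940 / 0.12 = 16166.7 mm.
Beam time per layer = 16166.7 / 3410 = 4.741 s.
Time per layer: 4.741 + 14.1 → 18.841 s.
Build time = 5084 × 18.841 = 95787.644 s = 26.61 hours.

26.61 hours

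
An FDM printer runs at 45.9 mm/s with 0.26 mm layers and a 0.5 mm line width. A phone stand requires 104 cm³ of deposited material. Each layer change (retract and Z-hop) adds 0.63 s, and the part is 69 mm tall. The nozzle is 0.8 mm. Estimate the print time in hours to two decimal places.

Bead cross-section = 0.26 × 0.5, so 0.13 mm².
Total extruded path = 104000/0.13 = 800000 mm.
Print-move time = 800000 / 45.9 = 17429.2 s.
Number of layers: 69 / 0.26 → 266 (rounded up).
Non-print overhead = 266 × 0.63 = 167.58 s.
Total = 17429.2 + 167.58 = 17596.78 s = 4.89 hours.

4.89 hours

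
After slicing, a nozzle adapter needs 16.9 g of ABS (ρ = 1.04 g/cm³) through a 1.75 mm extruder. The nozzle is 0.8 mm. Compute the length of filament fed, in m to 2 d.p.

6.76 m

Volume = 16.9 g / 1.04 g·cm⁻³ = 16.25 cm³ = 16250 mm³.
A = π r² = π × 0.875² = 2.4053 mm².
Length = 16250 / 2.4053 = 6755.91 mm = 6.76 m.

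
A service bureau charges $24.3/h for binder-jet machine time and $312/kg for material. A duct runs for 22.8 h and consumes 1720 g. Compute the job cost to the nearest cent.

$1090.68

Machine cost = 24.3 × 22.8 = $554.04.
Material cost = 312 × 1720/1000, so $536.64.
Job cost: 554.04 + 536.64 = $1090.68.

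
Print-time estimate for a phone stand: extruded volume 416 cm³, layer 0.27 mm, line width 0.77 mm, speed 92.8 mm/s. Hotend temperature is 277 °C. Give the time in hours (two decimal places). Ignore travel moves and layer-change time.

5.99 hours

Line area: 0.27 × 0.77 → 0.2079 mm².
Total extruded path = 416000/0.2079 = 2000962 mm.
Print-move time = 2000962 / 92.8 = 21562.1 s.
Converting: 21562.1 s = 5.99 hours.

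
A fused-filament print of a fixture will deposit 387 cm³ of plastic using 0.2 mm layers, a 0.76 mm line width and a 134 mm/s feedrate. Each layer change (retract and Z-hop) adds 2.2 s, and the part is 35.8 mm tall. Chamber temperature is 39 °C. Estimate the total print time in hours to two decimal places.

Line area: 0.2 × 0.76 → 0.152 mm².
Path length: 387000 mm³ / 0.152 mm² → 2546052.6 mm.
Time extruding = 2546052.6 / 134 = 19000.4 s.
Number of layers: 35.8 / 0.2 → 179 (rounded up).
Z-hop total: 179 × 2.2 → 393.8 s.
Total = 19000.4 + 393.8 = 19394.2 s = 5.39 hours.

5.39 hours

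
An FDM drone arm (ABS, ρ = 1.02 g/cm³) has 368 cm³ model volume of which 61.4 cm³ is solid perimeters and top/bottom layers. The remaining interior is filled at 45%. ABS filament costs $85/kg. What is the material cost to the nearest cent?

Interior volume: 368 − 61.4 → 306.6 cm³.
Infill deposited = 0.45 × 306.6 = 137.97 cm³.
Deposited volume = 61.4 + 137.97, so 199.37 cm³.
Mass: 199.37 × 1.02 → 203.3574 g.
At $85/kg: 203.3574/1000 × 85 = $17.29.

$17.29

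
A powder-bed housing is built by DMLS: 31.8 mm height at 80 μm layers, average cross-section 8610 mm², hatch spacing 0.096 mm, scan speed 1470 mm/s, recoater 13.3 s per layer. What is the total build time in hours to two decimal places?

8.22 hours

Number of layers: 31.8 / 0.08 → 398 (rounded up).
Scan path per layer = 8610 / 0.096 = 89687.5 mm.
Scan time per layer = 89687.5 / 1470 = 61.0119 s.
Layer cycle = 61.0119 + 13.3 = 74.3119 s.
Total: 398 × 74.3119 s = 29576.1362 s → 8.22 hours.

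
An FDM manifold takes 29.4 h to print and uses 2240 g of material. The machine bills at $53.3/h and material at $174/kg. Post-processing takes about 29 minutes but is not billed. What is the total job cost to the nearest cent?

$1956.78

Machine cost = 53.3 × 29.4 = $1567.02.
Material charge: 174 × 2240/1000 → $389.76.
Total = 1567.02 + 389.76 = $1956.78.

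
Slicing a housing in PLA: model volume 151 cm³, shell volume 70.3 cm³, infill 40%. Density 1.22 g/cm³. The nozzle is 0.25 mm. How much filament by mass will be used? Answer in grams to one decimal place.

125.1 g

Interior volume = 151 − 70.3 = 80.7 cm³.
Infill volume: 0.40 × 80.7 → 32.28 cm³.
Total printed volume = 70.3 + 32.28 = 102.58 cm³.
Mass = 102.58 × 1.22, so 125.1476 g.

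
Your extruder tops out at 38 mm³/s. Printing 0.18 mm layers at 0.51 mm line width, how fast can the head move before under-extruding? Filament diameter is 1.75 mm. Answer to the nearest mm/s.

414 mm/s

Bead cross-section = 0.18 × 0.51 = 0.0918 mm².
Max speed = 38 / 0.0918 = 413.94 ≈ 414 mm/s.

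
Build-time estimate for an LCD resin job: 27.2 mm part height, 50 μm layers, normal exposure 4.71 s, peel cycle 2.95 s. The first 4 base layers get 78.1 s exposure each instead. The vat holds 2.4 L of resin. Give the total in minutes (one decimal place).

74.3 minutes

Layers = ⌈27.2/0.05⌉ = 544.
Burn-in layers: 4 × (78.1 + 2.95) → 324.2 s.
Regular layers = 540 × (4.71 + 2.95), so 4136.4 s.
Total = 324.2 + 4136.4 = 4460.6 s = 74.3 minutes.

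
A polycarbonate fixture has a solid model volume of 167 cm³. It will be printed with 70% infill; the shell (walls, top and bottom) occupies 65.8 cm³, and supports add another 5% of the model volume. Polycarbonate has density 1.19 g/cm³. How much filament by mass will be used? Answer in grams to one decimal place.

172.5 g

Volume inside the shell = 167 − 65.8, so 101.2 cm³.
Infill deposited = 0.70 × 101.2, so 70.84 cm³.
Support = 0.05 × 167 = 8.35 cm³.
Deposited volume: 65.8 + 70.84 + 8.35 → 144.99 cm³.
Mass = 144.99 × 1.19, so 172.5381 g.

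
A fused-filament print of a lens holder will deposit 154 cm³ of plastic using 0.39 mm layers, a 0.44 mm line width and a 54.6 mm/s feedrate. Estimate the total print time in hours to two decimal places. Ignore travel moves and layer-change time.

4.57 hours

Bead cross-section = 0.39 × 0.44, so 0.1716 mm².
Path length: 154000 mm³ / 0.1716 mm² → 897435.9 mm.
Print-move time: 897435.9 / 54.6 → 16436.6 s.
Converting: 16436.6 s = 4.57 hours.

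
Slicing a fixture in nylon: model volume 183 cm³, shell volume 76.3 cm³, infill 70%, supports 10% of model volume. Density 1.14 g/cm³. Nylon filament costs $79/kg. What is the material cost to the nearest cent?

Volume inside the shell = 183 − 76.3, so 106.7 cm³.
Deposited infill: 0.70 × 106.7 → 74.69 cm³.
Support = 0.10 × 183, so 18.3 cm³.
Deposited volume = 76.3 + 74.69 + 18.3 = 169.29 cm³.
Mass: 169.29 × 1.14 → 192.9906 g.
At $79/kg: 192.9906/1000 × 79 = $15.25.

$15.25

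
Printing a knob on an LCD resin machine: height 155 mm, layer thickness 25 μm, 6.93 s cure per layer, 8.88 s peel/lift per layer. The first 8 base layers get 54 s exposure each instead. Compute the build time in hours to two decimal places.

27.33 hours

Layers = ⌈155/0.025⌉ = 6200.
Bottom layers: 8 × (54 + 8.88) → 503.04 s.
Remaining layers = 6192 × (6.93 + 8.88) = 97895.52 s.
Sum: 503.04 + 97895.52 = 98398.56 s → 27.33 hours.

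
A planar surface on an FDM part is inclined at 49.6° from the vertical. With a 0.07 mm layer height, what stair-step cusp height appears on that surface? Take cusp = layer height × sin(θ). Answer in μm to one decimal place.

53.3 μm

h_c = t·sin θ = 0.07 × 0.7615 = 0.053305 mm (53.3 μm).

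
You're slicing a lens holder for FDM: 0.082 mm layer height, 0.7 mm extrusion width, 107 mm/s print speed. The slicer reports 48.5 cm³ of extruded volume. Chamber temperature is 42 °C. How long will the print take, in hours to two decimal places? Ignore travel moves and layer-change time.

2.19 hours

Line area = 0.082 × 0.7, so 0.0574 mm².
Path length: 48500 mm³ / 0.0574 mm² → 844947.7 mm.
Time extruding = 844947.7 / 107, so 7896.7 s.
7896.7 s = 2.19 hours.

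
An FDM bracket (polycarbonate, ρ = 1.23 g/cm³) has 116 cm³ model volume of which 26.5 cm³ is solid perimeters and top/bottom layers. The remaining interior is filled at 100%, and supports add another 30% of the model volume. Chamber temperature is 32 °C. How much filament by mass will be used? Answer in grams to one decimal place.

185.5 g

Interior volume = 116 − 26.5, so 89.5 cm³.
Infill deposited = 1.00 × 89.5, so 89.5 cm³.
Support = 0.30 × 116, so 34.8 cm³.
Total extruded = 26.5 + 89.5 + 34.8, so 150.8 cm³.
Mass: 150.8 × 1.23 → 185.484 g.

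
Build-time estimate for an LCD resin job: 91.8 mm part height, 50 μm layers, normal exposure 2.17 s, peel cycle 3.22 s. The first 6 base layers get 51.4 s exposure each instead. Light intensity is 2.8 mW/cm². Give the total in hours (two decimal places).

Layer count = ceil(91.8 / 0.05) = 1836.
Burn-in layers: 6 × (51.4 + 3.22) → 327.72 s.
Regular layers = 1830 × (2.17 + 3.22) = 9863.7 s.
Sum: 327.72 + 9863.7 = 10191.42 s → 2.83 hours.

2.83 hours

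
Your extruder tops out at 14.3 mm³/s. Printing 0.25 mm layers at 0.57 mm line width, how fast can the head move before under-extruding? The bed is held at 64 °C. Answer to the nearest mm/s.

Bead cross-section: 0.25 × 0.57 → 0.1425 mm².
Max speed = 14.3 / 0.1425 = 100.35 ≈ 100 mm/s.

100 mm/s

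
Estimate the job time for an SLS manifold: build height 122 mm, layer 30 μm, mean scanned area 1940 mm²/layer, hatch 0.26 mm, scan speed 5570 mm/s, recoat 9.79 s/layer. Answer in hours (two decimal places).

Layer count = ceil(122 / 0.03) = 4067.
Scan path per layer = 1940 / 0.26, so 7461.5 mm.
Laser time per layer: 7461.5 / 5570 → 1.3396 s.
Layer cycle: 1.3396 + 9.79 → 11.1296 s.
4067 layers × 11.1296 s/layer = 45264.0832 s, i.e. 12.57 hours.

12.57 hours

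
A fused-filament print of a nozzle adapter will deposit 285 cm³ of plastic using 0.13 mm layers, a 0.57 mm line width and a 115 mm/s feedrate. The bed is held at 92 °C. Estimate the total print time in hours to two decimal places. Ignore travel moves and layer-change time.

Bead cross-section: 0.13 × 0.57 → 0.0741 mm².
Toolpath length = 285 cm³ / 0.0741 mm² = 285000 / 0.0741 = 3846153.8 mm.
Print-move time: 3846153.8 / 115 → 33444.8 s.
Converting: 33444.8 s = 9.29 hours.

9.29 hours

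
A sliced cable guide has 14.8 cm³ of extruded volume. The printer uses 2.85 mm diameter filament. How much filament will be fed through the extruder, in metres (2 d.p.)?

2.32 m

Cross-section of 2.85 mm filament: π·(2.85/2)² = 6.3794 mm².
Length = 14.8 cm³ / 6.3794 mm² = 14800 / 6.3794 = 2319.97 mm = 2.32 m.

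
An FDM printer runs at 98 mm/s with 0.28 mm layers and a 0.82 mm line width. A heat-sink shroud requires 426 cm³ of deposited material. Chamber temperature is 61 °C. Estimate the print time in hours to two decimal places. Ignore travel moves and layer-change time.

5.26 hours

Extrusion cross-section = 0.28 × 0.82, so 0.2296 mm².
Path length: 426000 mm³ / 0.2296 mm² → 1855400.7 mm.
Time extruding = 1855400.7 / 98 = 18932.7 s.
That's 18932.7 s → 5.26 hours.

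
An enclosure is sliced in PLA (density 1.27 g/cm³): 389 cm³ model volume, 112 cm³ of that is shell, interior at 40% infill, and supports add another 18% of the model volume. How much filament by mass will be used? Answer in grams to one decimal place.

371.9 g

Infill region = 389 − 112 = 277 cm³.
Infill volume = 0.40 × 277 = 110.8 cm³.
Support = 0.18 × 389 = 70.02 cm³.
Deposited volume: 112 + 110.8 + 70.02 → 292.82 cm³.
Mass = 292.82 × 1.27 = 371.8814 g.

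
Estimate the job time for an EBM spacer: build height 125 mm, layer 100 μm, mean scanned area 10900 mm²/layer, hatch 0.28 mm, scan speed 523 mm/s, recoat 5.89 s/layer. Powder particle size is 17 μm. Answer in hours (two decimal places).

Number of layers: 125 / 0.1 → 1250 (rounded up).
Per-layer scan distance = 10900 / 0.28 = 38928.6 mm.
Scan time per layer = 38928.6 / 523 = 74.4333 s.
Per-layer time = 74.4333 + 5.89 = 80.3233 s.
Total: 1250 × 80.3233 s = 100404.125 s → 27.89 hours.

27.89 hours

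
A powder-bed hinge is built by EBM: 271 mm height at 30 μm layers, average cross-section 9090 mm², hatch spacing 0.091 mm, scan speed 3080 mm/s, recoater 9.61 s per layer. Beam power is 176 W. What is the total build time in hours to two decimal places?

Number of layers: 271 / 0.03 → 9034 (rounded up).
Scan path per layer = 9090 / 0.091, so 99890.1 mm.
Scan time per layer = 99890.1 / 3080 = 32.4319 s.
Layer cycle = 32.4319 + 9.61 = 42.0419 s.
Total: 9034 × 42.0419 s = 379806.5246 s → 105.50 hours.

105.50 hours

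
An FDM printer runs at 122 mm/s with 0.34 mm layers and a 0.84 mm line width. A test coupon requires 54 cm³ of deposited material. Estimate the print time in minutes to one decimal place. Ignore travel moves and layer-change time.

25.8 minutes

Bead cross-section = 0.34 × 0.84, so 0.2856 mm².
Total extruded path = 54000/0.2856 = 189075.6 mm.
Extrusion time = 189075.6 / 122, so 1549.8 s.
In the requested units: 1549.8 s = 25.8 minutes.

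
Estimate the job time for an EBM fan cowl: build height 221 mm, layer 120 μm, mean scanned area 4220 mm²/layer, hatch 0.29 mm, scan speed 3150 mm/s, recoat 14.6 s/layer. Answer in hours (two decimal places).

Layers = ⌈221/0.12⌉ = 1842.
Hatch length per layer = 4220 / 0.29 = 14551.7 mm.
Beam time per layer = 14551.7 / 3150, so 4.6196 s.
Per-layer time: 4.6196 + 14.6 → 19.2196 s.
1842 layers × 19.2196 s/layer = 35402.5032 s, i.e. 9.83 hours.

9.83 hours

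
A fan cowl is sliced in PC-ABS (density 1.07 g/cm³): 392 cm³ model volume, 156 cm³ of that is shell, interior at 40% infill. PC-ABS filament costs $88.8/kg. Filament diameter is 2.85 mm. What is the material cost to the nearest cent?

Interior volume: 392 − 156 → 236 cm³.
Infill deposited: 0.40 × 236 → 94.4 cm³.
Deposited volume = 156 + 94.4, so 250.4 cm³.
Mass: 250.4 × 1.07 → 267.928 g.
At $88.8/kg: 267.928/1000 × 88.8 = $23.79.

$23.79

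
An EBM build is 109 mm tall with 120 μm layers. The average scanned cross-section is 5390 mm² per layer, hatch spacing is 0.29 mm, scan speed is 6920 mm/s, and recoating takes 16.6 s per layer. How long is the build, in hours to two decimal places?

Number of layers: 109 / 0.12 → 909 (rounded up).
Per-layer scan distance = 5390 / 0.29, so 18586.2 mm.
Per-layer scan time = 18586.2 / 6920, so 2.6859 s.
Layer cycle = 2.6859 + 16.6, so 19.2859 s.
Total: 909 × 19.2859 s = 17530.8831 s → 4.87 hours.

4.87 hours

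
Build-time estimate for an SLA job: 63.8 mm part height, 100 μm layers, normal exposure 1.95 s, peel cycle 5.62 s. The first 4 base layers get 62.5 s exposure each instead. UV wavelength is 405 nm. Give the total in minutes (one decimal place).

Layers = ⌈63.8/0.1⌉ = 638.
Burn-in layers = 4 × (62.5 + 5.62) = 272.48 s.
Normal layers = 634 × (1.95 + 5.62) = 4799.38 s.
Sum: 272.48 + 4799.38 = 5071.86 s → 84.5 minutes.

84.5 minutes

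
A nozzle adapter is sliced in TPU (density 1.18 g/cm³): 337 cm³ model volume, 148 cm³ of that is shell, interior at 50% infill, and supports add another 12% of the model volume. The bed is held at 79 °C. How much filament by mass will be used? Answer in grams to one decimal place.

333.9 g

Volume inside the shell: 337 − 148 → 189 cm³.
Infill deposited: 0.50 × 189 → 94.5 cm³.
Support = 0.12 × 337 = 40.44 cm³.
Deposited volume = 148 + 94.5 + 40.44 = 282.94 cm³.
Mass: 282.94 × 1.18 → 333.8692 g.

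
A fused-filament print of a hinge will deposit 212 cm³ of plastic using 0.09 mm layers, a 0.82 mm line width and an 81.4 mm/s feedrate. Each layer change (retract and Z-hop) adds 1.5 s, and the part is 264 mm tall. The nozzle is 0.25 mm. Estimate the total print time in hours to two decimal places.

Extrusion cross-section = 0.09 × 0.82, so 0.0738 mm².
Total extruded path = 212000/0.0738 = 2872628.7 mm.
Extrusion time: 2872628.7 / 81.4 → 35290.3 s.
Number of layers: 264 / 0.09 → 2934 (rounded up).
Non-print overhead = 2934 × 1.5 = 4401 s.
Altogether 35290.3 + 4401 = 39691.3 s, i.e. 11.03 hours.

11.03 hours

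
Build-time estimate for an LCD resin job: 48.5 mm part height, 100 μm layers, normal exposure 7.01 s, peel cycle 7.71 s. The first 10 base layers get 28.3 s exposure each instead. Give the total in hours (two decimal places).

2.04 hours

Layer count = ceil(48.5 / 0.1) = 485.
Bottom layers = 10 × (28.3 + 7.71), so 360.1 s.
Regular layers = 475 × (7.01 + 7.71) = 6992 s.
Sum: 360.1 + 6992 = 7352.1 s → 2.04 hours.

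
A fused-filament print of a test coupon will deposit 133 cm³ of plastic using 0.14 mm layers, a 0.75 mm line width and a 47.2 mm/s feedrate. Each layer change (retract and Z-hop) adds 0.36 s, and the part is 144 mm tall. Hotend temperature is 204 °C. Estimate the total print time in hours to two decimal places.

7.56 hours

Line area = 0.14 × 0.75 = 0.105 mm².
Path length: 133000 mm³ / 0.105 mm² → 1266666.7 mm.
Extrusion time = 1266666.7 / 47.2, so 26836.2 s.
Number of layers: 144 / 0.14 → 1029 (rounded up).
Non-print overhead = 1029 × 0.36 = 370.44 s.
Total = 26836.2 + 370.44 = 27206.64 s = 7.56 hours.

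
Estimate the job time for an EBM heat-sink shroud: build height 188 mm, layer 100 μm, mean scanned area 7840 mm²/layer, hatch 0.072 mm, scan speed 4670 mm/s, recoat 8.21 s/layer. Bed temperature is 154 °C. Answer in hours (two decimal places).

16.46 hours

Layer count = ceil(188 / 0.1) = 1880.
Per-layer scan distance = 7840 / 0.072 = 108888.9 mm.
Beam time per layer: 108888.9 / 4670 → 23.3167 s.
Per-layer time = 23.3167 + 8.21 = 31.5267 s.
Build time = 1880 × 31.5267 = 59270.196 s = 16.46 hours.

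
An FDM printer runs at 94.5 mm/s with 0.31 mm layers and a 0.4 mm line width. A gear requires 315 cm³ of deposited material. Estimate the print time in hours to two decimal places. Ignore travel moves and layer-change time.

7.47 hours

Bead cross-section = 0.31 × 0.4, so 0.124 mm².
Path length: 315000 mm³ / 0.124 mm² → 2540322.6 mm.
Time extruding = 2540322.6 / 94.5, so 26881.7 s.
In the requested units: 26881.7 s = 7.47 hours.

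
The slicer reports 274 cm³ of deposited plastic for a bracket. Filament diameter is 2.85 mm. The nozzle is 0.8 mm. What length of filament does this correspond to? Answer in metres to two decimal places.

A = π r² = π × 1.425² = 6.3794 mm².
Length = 274 cm³ / 6.3794 mm² = 274000 / 6.3794 = 42950.75 mm = 42.95 m.

42.95 m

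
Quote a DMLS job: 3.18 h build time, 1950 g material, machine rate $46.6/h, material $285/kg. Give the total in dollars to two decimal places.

$703.94

Machine cost = 46.6 × 3.18, so $148.188.
Material charge: 285 × 1950/1000 → $555.75.
Job cost: 148.188 + 555.75 = 703.938 ≈ $703.94.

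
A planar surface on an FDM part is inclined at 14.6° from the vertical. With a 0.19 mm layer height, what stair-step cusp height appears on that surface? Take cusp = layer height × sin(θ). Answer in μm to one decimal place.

Cusp = layer height × sin(14.6°) = 0.19 × 0.2521 = 0.047899 mm = 47.9 μm.

47.9 μm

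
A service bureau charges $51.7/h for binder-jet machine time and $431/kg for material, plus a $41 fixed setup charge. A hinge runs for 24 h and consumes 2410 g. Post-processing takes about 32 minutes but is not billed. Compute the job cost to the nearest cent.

Time charge = 51.7 × 24, so $1240.80.
Material cost = 431 × 2410/1000, so $1038.71.
Total = 1240.80 + 1038.71 + 41 = $2320.51.

$2320.51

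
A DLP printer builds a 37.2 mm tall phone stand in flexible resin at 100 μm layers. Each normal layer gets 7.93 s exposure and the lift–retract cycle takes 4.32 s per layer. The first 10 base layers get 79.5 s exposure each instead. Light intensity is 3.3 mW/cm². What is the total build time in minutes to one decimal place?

Layers = ⌈37.2/0.1⌉ = 372.
Base layers = 10 × (79.5 + 4.32), so 838.2 s.
Regular layers: 362 × (7.93 + 4.32) → 4434.5 s.
Total = 838.2 + 4434.5 = 5272.7 s = 87.9 minutes.

87.9 minutes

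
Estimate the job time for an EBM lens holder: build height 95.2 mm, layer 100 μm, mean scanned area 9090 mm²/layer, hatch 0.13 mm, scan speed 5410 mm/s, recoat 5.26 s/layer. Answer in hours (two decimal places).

4.81 hours

Layers = ⌈95.2/0.1⌉ = 952.
Hatch length per layer: 9090 / 0.13 → 69923.1 mm.
Scan time per layer: 69923.1 / 5410 → 12.9248 s.
Per-layer time = 12.9248 + 5.26, so 18.1848 s.
952 layers × 18.1848 s/layer = 17311.9296 s, i.e. 4.81 hours.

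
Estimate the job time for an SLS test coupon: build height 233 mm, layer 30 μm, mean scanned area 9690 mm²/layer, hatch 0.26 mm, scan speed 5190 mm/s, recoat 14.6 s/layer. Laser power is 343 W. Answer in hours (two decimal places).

Number of layers: 233 / 0.03 → 7767 (rounded up).
Hatch length per layer = 9690 / 0.26, so 37269.2 mm.
Per-layer scan time = 37269.2 / 5190 = 7.181 s.
Time per layer: 7.181 + 14.6 → 21.781 s.
Build time = 7767 × 21.781 = 169173.027 s = 46.99 hours.

46.99 hours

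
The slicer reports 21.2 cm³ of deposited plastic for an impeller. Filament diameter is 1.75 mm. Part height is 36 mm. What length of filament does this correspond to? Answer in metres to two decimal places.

Filament cross-section = π × (1.75/2)² = 2.4053 mm².
L = 21200 mm³ / 2.4053 mm² = 8813.87 mm, i.e. 8.81 m.

8.81 m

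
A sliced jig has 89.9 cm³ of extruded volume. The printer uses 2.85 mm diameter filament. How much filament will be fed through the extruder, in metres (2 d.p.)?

14.09 m

Cross-section of 2.85 mm filament: π·(2.85/2)² = 6.3794 mm².
Length = 89.9 cm³ / 6.3794 mm² = 89900 / 6.3794 = 14092.23 mm = 14.09 m.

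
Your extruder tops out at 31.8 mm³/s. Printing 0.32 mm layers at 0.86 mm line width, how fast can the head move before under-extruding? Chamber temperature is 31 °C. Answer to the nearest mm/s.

116 mm/s

Bead cross-section = 0.32 × 0.86 = 0.2752 mm².
Max speed = 31.8 / 0.2752 = 115.55 ≈ 116 mm/s.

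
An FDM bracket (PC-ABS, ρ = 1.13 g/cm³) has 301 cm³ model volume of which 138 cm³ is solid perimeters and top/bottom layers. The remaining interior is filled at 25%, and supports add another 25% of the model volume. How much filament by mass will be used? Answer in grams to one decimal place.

Infill region = 301 − 138, so 163 cm³.
Infill volume: 0.25 × 163 → 40.75 cm³.
Support = 0.25 × 301, so 75.25 cm³.
Total printed volume: 138 + 40.75 + 75.25 → 254 cm³.
Mass = 254 × 1.13, so 287.02 g.

287.0 g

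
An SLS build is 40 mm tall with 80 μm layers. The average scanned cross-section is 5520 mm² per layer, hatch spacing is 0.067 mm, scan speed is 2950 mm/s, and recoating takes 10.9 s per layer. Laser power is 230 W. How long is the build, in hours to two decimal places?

Layers = ⌈40/0.08⌉ = 500.
Per-layer scan distance = 5520 / 0.067, so 82388.1 mm.
Scan time per layer: 82388.1 / 2950 → 27.9282 s.
Time per layer: 27.9282 + 10.9 → 38.8282 s.
500 layers × 38.8282 s/layer = 19414.1 s, i.e. 5.39 hours.

5.39 hours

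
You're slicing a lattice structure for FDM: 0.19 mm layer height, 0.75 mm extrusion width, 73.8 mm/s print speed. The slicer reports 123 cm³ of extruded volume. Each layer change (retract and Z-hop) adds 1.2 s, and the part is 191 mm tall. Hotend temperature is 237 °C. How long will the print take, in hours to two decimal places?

Line area = 0.19 × 0.75 = 0.1425 mm².
Toolpath length = 123 cm³ / 0.1425 mm² = 123000 / 0.1425 = 863157.9 mm.
Extrusion time = 863157.9 / 73.8 = 11695.9 s.
Number of layers: 191 / 0.19 → 1006 (rounded up).
Z-hop total = 1006 × 1.2, so 1207.2 s.
Altogether 11695.9 + 1207.2 = 12903.1 s, i.e. 3.58 hours.

3.58 hours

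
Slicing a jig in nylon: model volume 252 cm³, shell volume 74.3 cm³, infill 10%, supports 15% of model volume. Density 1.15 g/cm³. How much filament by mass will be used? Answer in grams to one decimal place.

Infill region = 252 − 74.3, so 177.7 cm³.
Deposited infill = 0.10 × 177.7, so 17.77 cm³.
Support = 0.15 × 252 = 37.8 cm³.
Total printed volume = 74.3 + 17.77 + 37.8, so 129.87 cm³.
Mass = 129.87 × 1.15 = 149.3505 g.

149.4 g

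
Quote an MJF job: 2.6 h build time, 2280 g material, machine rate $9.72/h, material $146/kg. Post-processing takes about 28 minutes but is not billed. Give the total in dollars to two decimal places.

$358.15

Machine-time cost = 9.72 × 2.6, so $25.272.
Material charge = 146 × 2280/1000, so $332.88.
Total = 25.272 + 332.88 = 358.152 ≈ $358.15.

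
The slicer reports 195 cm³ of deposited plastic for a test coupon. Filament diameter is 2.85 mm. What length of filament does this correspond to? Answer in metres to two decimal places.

30.57 m

A = π r² = π × 1.425² = 6.3794 mm².
L = 195000 mm³ / 6.3794 mm² = 30567.14 mm, i.e. 30.57 m.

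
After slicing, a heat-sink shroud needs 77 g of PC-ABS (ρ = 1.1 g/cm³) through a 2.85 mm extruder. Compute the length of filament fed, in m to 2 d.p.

10.97 m

Extruded volume: 77/1.1 = 70 cm³ (70000 mm³).
Cross-section of 2.85 mm filament: π·(2.85/2)² = 6.3794 mm².
L = V/A = 70000/6.3794 = 10972.82 mm → 10.97 m.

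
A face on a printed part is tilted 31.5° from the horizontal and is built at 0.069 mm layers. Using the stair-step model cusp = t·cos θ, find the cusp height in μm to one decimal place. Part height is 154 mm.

58.8 μm

h_c = t·cos θ = 0.069 × 0.8526 = 0.058829 mm (58.8 μm).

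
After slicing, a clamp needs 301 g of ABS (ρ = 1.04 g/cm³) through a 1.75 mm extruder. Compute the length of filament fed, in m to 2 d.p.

Volume = 301 g / 1.04 g·cm⁻³ = 289.4231 cm³ = 289423.1 mm³.
Filament cross-section = π × (1.75/2)² = 2.4053 mm².
L = V/A = 289423.1/2.4053 = 120327.24 mm → 120.33 m.

120.33 m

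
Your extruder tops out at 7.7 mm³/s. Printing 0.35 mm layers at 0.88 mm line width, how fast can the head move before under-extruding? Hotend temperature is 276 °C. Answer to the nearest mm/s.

Bead cross-section: 0.35 × 0.88 → 0.308 mm².
Max speed = 7.7 / 0.308 = 25.00 ≈ 25 mm/s.

25 mm/s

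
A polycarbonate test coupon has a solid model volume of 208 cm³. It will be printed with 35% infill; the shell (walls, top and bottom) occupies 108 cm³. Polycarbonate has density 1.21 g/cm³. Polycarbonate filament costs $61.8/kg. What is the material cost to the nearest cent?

$10.69

Interior volume = 208 − 108 = 100 cm³.
Infill deposited = 0.35 × 100, so 35 cm³.
Total extruded = 108 + 35 = 143 cm³.
Mass = 143 × 1.21, so 173.03 g.
Cost = 173.03 g / 1000 × $61.8/kg = $10.69.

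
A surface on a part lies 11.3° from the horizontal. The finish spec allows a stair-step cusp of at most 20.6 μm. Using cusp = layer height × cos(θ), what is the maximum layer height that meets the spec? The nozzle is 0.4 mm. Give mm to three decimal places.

0.021 mm

Layer height = cusp / cos(11.3°) = 0.0206 / 0.9806 = 0.021 mm.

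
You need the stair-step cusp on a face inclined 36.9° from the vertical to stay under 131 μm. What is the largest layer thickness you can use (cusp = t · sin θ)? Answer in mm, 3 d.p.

t = h_c / sin θ = 0.131 / 0.6004 = 0.218 mm.

0.218 mm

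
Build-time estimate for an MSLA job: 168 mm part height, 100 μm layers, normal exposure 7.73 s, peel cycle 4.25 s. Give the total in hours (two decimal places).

5.59 hours

Number of layers: 168 / 0.1 → 1680 (rounded up).
Per-layer time = 7.73 + 4.25, so 11.98 s.
Build time: 1680 × 11.98 s = 20126.4 s, i.e. 5.59 hours.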